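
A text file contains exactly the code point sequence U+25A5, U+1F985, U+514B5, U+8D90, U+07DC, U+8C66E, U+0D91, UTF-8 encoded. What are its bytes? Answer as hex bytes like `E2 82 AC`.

U+25A5: 3-byte form → E2 96 A5.
U+1F985: 4-byte form → F0 9F A6 85.
U+514B5: 4-byte form → F1 91 92 B5.
U+8D90: 3-byte form → E8 B6 90.
U+07DC: 2-byte form → DF 9C.
U+8C66E: 4-byte form → F2 8C 99 AE.
U+0D91: 3-byte form → E0 B6 91.
Concatenated (23 bytes): E2 96 A5 F0 9F A6 85 F1 91 92 B5 E8 B6 90 DF 9C F2 8C 99 AE E0 B6 91.

E2 96 A5 F0 9F A6 85 F1 91 92 B5 E8 B6 90 DF 9C F2 8C 99 AE E0 B6 91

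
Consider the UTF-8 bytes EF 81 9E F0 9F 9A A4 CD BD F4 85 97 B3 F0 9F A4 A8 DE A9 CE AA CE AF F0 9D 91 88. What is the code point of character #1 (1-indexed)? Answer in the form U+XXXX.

Offset 0: leading byte 0xEF = 11101111 → 3-byte char #1 = EF 81 9E.
Leading byte 0xEF = 11101111 matches 1110xxxx → 3-byte sequence.
Byte 1: 0xEF = 11101111, payload 1111 (4 bits).
Byte 2: 0x81 = 10000001 (10xxxxxx ✓), payload 000001.
Byte 3: 0x9E = 10011110 (10xxxxxx ✓), payload 011110.
Concatenate: 1111000001011110 = 0xF05E (16 bits → U+F05E).

U+F05E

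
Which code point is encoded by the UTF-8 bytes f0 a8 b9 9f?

Leading byte 0xF0 = 11110000 matches 11110xxx → 4-byte sequence.
Byte 1: 0xF0 = 11110000, payload 000 (3 bits).
Byte 2: 0xA8 = 10101000 (10xxxxxx ✓), payload 101000.
Byte 3: 0xB9 = 10111001 (10xxxxxx ✓), payload 111001.
Byte 4: 0x9F = 10011111 (10xxxxxx ✓), payload 011111.
Concatenate: 000101000111001011111 = 0x28E5F (21 bits → U+28E5F).

U+28E5F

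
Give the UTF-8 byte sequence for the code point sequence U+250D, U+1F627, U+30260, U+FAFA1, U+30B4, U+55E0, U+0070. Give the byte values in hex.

U+250D: 3-byte form → E2 94 8D.
U+1F627: 4-byte form → F0 9F 98 A7.
U+30260: 4-byte form → F0 B0 89 A0.
U+FAFA1: 4-byte form → F3 BA BE A1.
U+30B4: 3-byte form → E3 82 B4.
U+55E0: 3-byte form → E5 97 A0.
U+0070: 1-byte form → 70.
Concatenated (22 bytes): E2 94 8D F0 9F 98 A7 F0 B0 89 A0 F3 BA BE A1 E3 82 B4 E5 97 A0 70.

E2 94 8D F0 9F 98 A7 F0 B0 89 A0 F3 BA BE A1 E3 82 B4 E5 97 A0 70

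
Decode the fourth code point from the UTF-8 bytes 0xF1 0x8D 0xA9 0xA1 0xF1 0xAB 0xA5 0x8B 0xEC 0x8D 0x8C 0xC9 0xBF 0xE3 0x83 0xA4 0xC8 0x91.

Offset 0: leading byte 0xF1 = 11110001 → 4-byte char #1 = F1 8D A9 A1.
Offset 4: leading byte 0xF1 = 11110001 → 4-byte char #2 = F1 AB A5 8B.
Offset 8: leading byte 0xEC = 11101100 → 3-byte char #3 = EC 8D 8C.
Offset 11: leading byte 0xC9 = 11001001 → 2-byte char #4 = C9 BF.
Leading byte 0xC9 = 11001001 matches 110xxxxx → 2-byte sequence.
Byte 1: 0xC9 = 11001001, payload 01001 (5 bits).
Byte 2: 0xBF = 10111111 (10xxxxxx ✓), payload 111111.
Concatenate: 01001111111 = 0x27F (11 bits → U+027F).

U+027F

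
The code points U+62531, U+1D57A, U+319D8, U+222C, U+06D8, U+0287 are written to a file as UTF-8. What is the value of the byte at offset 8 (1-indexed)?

1-indexed offset 8 is 0-indexed offset 7.
U+62531 → 4-byte form F1 A2 94 B1 at offsets 0–3.
U+1D57A → 4-byte form F0 9D 95 BA at offsets 4–7.
Offset 7 falls in char 2's range; it's byte 4 of F0 9D 95 BA = 0xBA.

0xBA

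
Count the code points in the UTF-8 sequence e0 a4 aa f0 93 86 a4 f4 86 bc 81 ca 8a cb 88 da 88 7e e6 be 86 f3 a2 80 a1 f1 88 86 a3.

Byte at offset 0: 0xE0 = 11100000 → 3-byte char (#1). Advance 3.
Byte at offset 3: 0xF0 = 11110000 → 4-byte char (#2). Advance 4.
Byte at offset 7: 0xF4 = 11110100 → 4-byte char (#3). Advance 4.
Byte at offset 11: 0xCA = 11001010 → 2-byte char (#4). Advance 2.
Byte at offset 13: 0xCB = 11001011 → 2-byte char (#5). Advance 2.
Byte at offset 15: 0xDA = 11011010 → 2-byte char (#6). Advance 2.
Byte at offset 17: 0x7E = 01111110 → 1-byte char (#7). Advance 1.
Byte at offset 18: 0xE6 = 11100110 → 3-byte char (#8). Advance 3.
Byte at offset 21: 0xF3 = 11110011 → 4-byte char (#9). Advance 4.
Byte at offset 25: 0xF1 = 11110001 → 4-byte char (#10). Advance 4.
Reached end at offset 29 after 10 code points.

10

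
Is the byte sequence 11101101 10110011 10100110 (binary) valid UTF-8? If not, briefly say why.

Structurally a 3-byte sequence; payload = 0xDCE6.
But 0xDCE6 is in U+D800–U+DFFF, the surrogate range. Surrogates are not Unicode scalar values and are forbidden in UTF-8.

invalid (encodes a surrogate (U+D800–U+DFFF))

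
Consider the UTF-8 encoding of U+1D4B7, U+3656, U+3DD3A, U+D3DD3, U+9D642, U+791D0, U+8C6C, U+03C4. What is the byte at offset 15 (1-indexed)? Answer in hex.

0x93

1-indexed offset 15 is 0-indexed offset 14.
U+1D4B7 → 4-byte form F0 9D 92 B7 at offsets 0–3.
U+3656 → 3-byte form E3 99 96 at offsets 4–6.
U+3DD3A → 4-byte form F0 BD B4 BA at offsets 7–10.
U+D3DD3 → 4-byte form F3 93 B7 93 at offsets 11–14.
Offset 14 falls in char 4's range; it's byte 4 of F3 93 B7 93 = 0x93.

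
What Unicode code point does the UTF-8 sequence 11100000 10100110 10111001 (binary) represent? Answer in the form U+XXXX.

Leading byte 0xE0 = 11100000 matches 1110xxxx → 3-byte sequence.
Byte 1: 0xE0 = 11100000, payload 0000 (4 bits).
Byte 2: 0xA6 = 10100110 (10xxxxxx ✓), payload 100110.
Byte 3: 0xB9 = 10111001 (10xxxxxx ✓), payload 111001.
Concatenate: 0000100110111001 = 0x9B9 (16 bits → U+09B9).

U+09B9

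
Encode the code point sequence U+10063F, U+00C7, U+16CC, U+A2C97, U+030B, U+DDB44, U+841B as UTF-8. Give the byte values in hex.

U+10063F: 4-byte form → F4 80 98 BF.
U+00C7: 2-byte form → C3 87.
U+16CC: 3-byte form → E1 9B 8C.
U+A2C97: 4-byte form → F2 A2 B2 97.
U+030B: 2-byte form → CC 8B.
U+DDB44: 4-byte form → F3 9D AD 84.
U+841B: 3-byte form → E8 90 9B.
Concatenated (22 bytes): F4 80 98 BF C3 87 E1 9B 8C F2 A2 B2 97 CC 8B F3 9D AD 84 E8 90 9B.

F4 80 98 BF C3 87 E1 9B 8C F2 A2 B2 97 CC 8B F3 9D AD 84 E8 90 9B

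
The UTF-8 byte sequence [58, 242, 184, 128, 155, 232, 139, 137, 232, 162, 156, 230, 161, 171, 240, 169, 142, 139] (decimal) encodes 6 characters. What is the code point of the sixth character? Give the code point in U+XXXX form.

Offset 0: leading byte 0x3A = 00111010 → 1-byte char #1 = 3A.
Offset 1: leading byte 0xF2 = 11110010 → 4-byte char #2 = F2 B8 80 9B.
Offset 5: leading byte 0xE8 = 11101000 → 3-byte char #3 = E8 8B 89.
Offset 8: leading byte 0xE8 = 11101000 → 3-byte char #4 = E8 A2 9C.
Offset 11: leading byte 0xE6 = 11100110 → 3-byte char #5 = E6 A1 AB.
Offset 14: leading byte 0xF0 = 11110000 → 4-byte char #6 = F0 A9 8E 8B.
Leading byte 0xF0 = 11110000 matches 11110xxx → 4-byte sequence.
Byte 1: 0xF0 = 11110000, payload 000 (3 bits).
Byte 2: 0xA9 = 10101001 (10xxxxxx ✓), payload 101001.
Byte 3: 0x8E = 10001110 (10xxxxxx ✓), payload 001110.
Byte 4: 0x8B = 10001011 (10xxxxxx ✓), payload 001011.
Concatenate: 000101001001110001011 = 0x2938B (21 bits → U+2938B).

U+2938B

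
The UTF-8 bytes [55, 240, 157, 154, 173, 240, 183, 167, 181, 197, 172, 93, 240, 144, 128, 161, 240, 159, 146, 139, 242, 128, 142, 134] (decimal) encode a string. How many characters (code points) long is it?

Byte at offset 0: 0x37 = 00110111 → 1-byte char (#1). Advance 1.
Byte at offset 1: 0xF0 = 11110000 → 4-byte char (#2). Advance 4.
Byte at offset 5: 0xF0 = 11110000 → 4-byte char (#3). Advance 4.
Byte at offset 9: 0xC5 = 11000101 → 2-byte char (#4). Advance 2.
Byte at offset 11: 0x5D = 01011101 → 1-byte char (#5). Advance 1.
Byte at offset 12: 0xF0 = 11110000 → 4-byte char (#6). Advance 4.
Byte at offset 16: 0xF0 = 11110000 → 4-byte char (#7). Advance 4.
Byte at offset 20: 0xF2 = 11110010 → 4-byte char (#8). Advance 4.
Reached end at offset 24 after 8 code points.

8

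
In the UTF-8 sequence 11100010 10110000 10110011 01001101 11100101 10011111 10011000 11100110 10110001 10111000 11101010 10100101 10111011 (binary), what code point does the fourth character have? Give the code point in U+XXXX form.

U+6C78

Offset 0: leading byte 0xE2 = 11100010 → 3-byte char #1 = E2 B0 B3.
Offset 3: leading byte 0x4D = 01001101 → 1-byte char #2 = 4D.
Offset 4: leading byte 0xE5 = 11100101 → 3-byte char #3 = E5 9F 98.
Offset 7: leading byte 0xE6 = 11100110 → 3-byte char #4 = E6 B1 B8.
Leading byte 0xE6 = 11100110 matches 1110xxxx → 3-byte sequence.
Byte 1: 0xE6 = 11100110, payload 0110 (4 bits).
Byte 2: 0xB1 = 10110001 (10xxxxxx ✓), payload 110001.
Byte 3: 0xB8 = 10111000 (10xxxxxx ✓), payload 111000.
Concatenate: 0110110001111000 = 0x6C78 (16 bits → U+6C78).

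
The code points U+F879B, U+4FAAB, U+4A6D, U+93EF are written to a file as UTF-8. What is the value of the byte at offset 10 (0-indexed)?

0xAD

U+F879B → 4-byte form F3 B8 9E 9B at offsets 0–3.
U+4FAAB → 4-byte form F1 8F AA AB at offsets 4–7.
U+4A6D → 3-byte form E4 A9 AD at offsets 8–10.
Offset 10 falls in char 3's range; it's byte 3 of E4 A9 AD = 0xAD.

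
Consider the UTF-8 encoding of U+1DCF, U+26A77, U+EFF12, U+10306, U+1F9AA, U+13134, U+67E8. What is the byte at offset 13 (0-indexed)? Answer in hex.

U+1DCF → 3-byte form E1 B7 8F at offsets 0–2.
U+26A77 → 4-byte form F0 A6 A9 B7 at offsets 3–6.
U+EFF12 → 4-byte form F3 AF BC 92 at offsets 7–10.
U+10306 → 4-byte form F0 90 8C 86 at offsets 11–14.
Offset 13 falls in char 4's range; it's byte 3 of F0 90 8C 86 = 0x8C.

0x8C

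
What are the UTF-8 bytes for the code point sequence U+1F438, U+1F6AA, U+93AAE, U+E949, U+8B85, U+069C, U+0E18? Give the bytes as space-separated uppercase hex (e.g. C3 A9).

U+1F438: 4-byte form → F0 9F 90 B8.
U+1F6AA: 4-byte form → F0 9F 9A AA.
U+93AAE: 4-byte form → F2 93 AA AE.
U+E949: 3-byte form → EE A5 89.
U+8B85: 3-byte form → E8 AE 85.
U+069C: 2-byte form → DA 9C.
U+0E18: 3-byte form → E0 B8 98.
Concatenated (23 bytes): F0 9F 90 B8 F0 9F 9A AA F2 93 AA AE EE A5 89 E8 AE 85 DA 9C E0 B8 98.

F0 9F 90 B8 F0 9F 9A AA F2 93 AA AE EE A5 89 E8 AE 85 DA 9C E0 B8 98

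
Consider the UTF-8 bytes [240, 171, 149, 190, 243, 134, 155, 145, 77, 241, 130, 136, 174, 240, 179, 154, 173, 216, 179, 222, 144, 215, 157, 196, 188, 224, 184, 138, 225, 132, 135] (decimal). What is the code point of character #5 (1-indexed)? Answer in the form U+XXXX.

Offset 0: leading byte 0xF0 = 11110000 → 4-byte char #1 = F0 AB 95 BE.
Offset 4: leading byte 0xF3 = 11110011 → 4-byte char #2 = F3 86 9B 91.
Offset 8: leading byte 0x4D = 01001101 → 1-byte char #3 = 4D.
Offset 9: leading byte 0xF1 = 11110001 → 4-byte char #4 = F1 82 88 AE.
Offset 13: leading byte 0xF0 = 11110000 → 4-byte char #5 = F0 B3 9A AD.
Leading byte 0xF0 = 11110000 matches 11110xxx → 4-byte sequence.
Byte 1: 0xF0 = 11110000, payload 000 (3 bits).
Byte 2: 0xB3 = 10110011 (10xxxxxx ✓), payload 110011.
Byte 3: 0x9A = 10011010 (10xxxxxx ✓), payload 011010.
Byte 4: 0xAD = 10101101 (10xxxxxx ✓), payload 101101.
Concatenate: 000110011011010101101 = 0x336AD (21 bits → U+336AD).

U+336AD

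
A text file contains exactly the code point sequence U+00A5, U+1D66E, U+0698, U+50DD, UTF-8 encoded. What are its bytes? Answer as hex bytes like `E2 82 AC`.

U+00A5: 2-byte form → C2 A5.
U+1D66E: 4-byte form → F0 9D 99 AE.
U+0698: 2-byte form → DA 98.
U+50DD: 3-byte form → E5 83 9D.
Concatenated (11 bytes): C2 A5 F0 9D 99 AE DA 98 E5 83 9D.

C2 A5 F0 9D 99 AE DA 98 E5 83 9D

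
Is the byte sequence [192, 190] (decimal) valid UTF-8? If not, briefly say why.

Leading byte 0xC0 = 11000000 → 2-byte form.
Continuation bytes all match 10xxxxxx. Payload decodes to 0x3E.
But 0x3E < 0x80, the minimum for a 2-byte sequence — this is an overlong encoding.

invalid (overlong encoding)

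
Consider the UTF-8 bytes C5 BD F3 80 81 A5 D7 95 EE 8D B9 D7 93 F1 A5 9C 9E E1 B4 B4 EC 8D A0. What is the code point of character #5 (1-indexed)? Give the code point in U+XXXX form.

U+05D3

Offset 0: leading byte 0xC5 = 11000101 → 2-byte char #1 = C5 BD.
Offset 2: leading byte 0xF3 = 11110011 → 4-byte char #2 = F3 80 81 A5.
Offset 6: leading byte 0xD7 = 11010111 → 2-byte char #3 = D7 95.
Offset 8: leading byte 0xEE = 11101110 → 3-byte char #4 = EE 8D B9.
Offset 11: leading byte 0xD7 = 11010111 → 2-byte char #5 = D7 93.
Leading byte 0xD7 = 11010111 matches 110xxxxx → 2-byte sequence.
Byte 1: 0xD7 = 11010111, payload 10111 (5 bits).
Byte 2: 0x93 = 10010011 (10xxxxxx ✓), payload 010011.
Concatenate: 10111010011 = 0x5D3 (11 bits → U+05D3).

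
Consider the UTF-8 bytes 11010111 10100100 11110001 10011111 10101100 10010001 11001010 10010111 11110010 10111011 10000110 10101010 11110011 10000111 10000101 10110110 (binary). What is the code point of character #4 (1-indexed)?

U+BB1AA

Offset 0: leading byte 0xD7 = 11010111 → 2-byte char #1 = D7 A4.
Offset 2: leading byte 0xF1 = 11110001 → 4-byte char #2 = F1 9F AC 91.
Offset 6: leading byte 0xCA = 11001010 → 2-byte char #3 = CA 97.
Offset 8: leading byte 0xF2 = 11110010 → 4-byte char #4 = F2 BB 86 AA.
Leading byte 0xF2 = 11110010 matches 11110xxx → 4-byte sequence.
Byte 1: 0xF2 = 11110010, payload 010 (3 bits).
Byte 2: 0xBB = 10111011 (10xxxxxx ✓), payload 111011.
Byte 3: 0x86 = 10000110 (10xxxxxx ✓), payload 000110.
Byte 4: 0xAA = 10101010 (10xxxxxx ✓), payload 101010.
Concatenate: 010111011000110101010 = 0xBB1AA (21 bits → U+BB1AA).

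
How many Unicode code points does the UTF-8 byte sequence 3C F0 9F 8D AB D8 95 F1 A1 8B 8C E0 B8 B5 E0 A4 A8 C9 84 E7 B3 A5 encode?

Byte at offset 0: 0x3C = 00111100 → 1-byte char (#1). Advance 1.
Byte at offset 1: 0xF0 = 11110000 → 4-byte char (#2). Advance 4.
Byte at offset 5: 0xD8 = 11011000 → 2-byte char (#3). Advance 2.
Byte at offset 7: 0xF1 = 11110001 → 4-byte char (#4). Advance 4.
Byte at offset 11: 0xE0 = 11100000 → 3-byte char (#5). Advance 3.
Byte at offset 14: 0xE0 = 11100000 → 3-byte char (#6). Advance 3.
Byte at offset 17: 0xC9 = 11001001 → 2-byte char (#7). Advance 2.
Byte at offset 19: 0xE7 = 11100111 → 3-byte char (#8). Advance 3.
Reached end at offset 22 after 8 code points.

8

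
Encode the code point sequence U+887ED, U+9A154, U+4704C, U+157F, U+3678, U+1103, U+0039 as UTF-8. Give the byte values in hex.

U+887ED: 4-byte form → F2 88 9F AD.
U+9A154: 4-byte form → F2 9A 85 94.
U+4704C: 4-byte form → F1 87 81 8C.
U+157F: 3-byte form → E1 95 BF.
U+3678: 3-byte form → E3 99 B8.
U+1103: 3-byte form → E1 84 83.
U+0039: 1-byte form → 39.
Concatenated (22 bytes): F2 88 9F AD F2 9A 85 94 F1 87 81 8C E1 95 BF E3 99 B8 E1 84 83 39.

F2 88 9F AD F2 9A 85 94 F1 87 81 8C E1 95 BF E3 99 B8 E1 84 83 39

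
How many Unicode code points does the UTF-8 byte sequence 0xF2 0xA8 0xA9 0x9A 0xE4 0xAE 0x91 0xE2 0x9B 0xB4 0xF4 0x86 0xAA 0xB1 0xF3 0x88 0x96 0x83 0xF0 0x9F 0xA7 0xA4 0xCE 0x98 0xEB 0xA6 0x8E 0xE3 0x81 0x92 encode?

Byte at offset 0: 0xF2 = 11110010 → 4-byte char (#1). Advance 4.
Byte at offset 4: 0xE4 = 11100100 → 3-byte char (#2). Advance 3.
Byte at offset 7: 0xE2 = 11100010 → 3-byte char (#3). Advance 3.
Byte at offset 10: 0xF4 = 11110100 → 4-byte char (#4). Advance 4.
Byte at offset 14: 0xF3 = 11110011 → 4-byte char (#5). Advance 4.
Byte at offset 18: 0xF0 = 11110000 → 4-byte char (#6). Advance 4.
Byte at offset 22: 0xCE = 11001110 → 2-byte char (#7). Advance 2.
Byte at offset 24: 0xEB = 11101011 → 3-byte char (#8). Advance 3.
Byte at offset 27: 0xE3 = 11100011 → 3-byte char (#9). Advance 3.
Reached end at offset 30 after 9 code points.

9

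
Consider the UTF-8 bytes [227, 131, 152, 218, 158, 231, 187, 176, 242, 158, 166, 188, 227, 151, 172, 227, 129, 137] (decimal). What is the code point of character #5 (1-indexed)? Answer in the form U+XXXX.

U+35EC

Offset 0: leading byte 0xE3 = 11100011 → 3-byte char #1 = E3 83 98.
Offset 3: leading byte 0xDA = 11011010 → 2-byte char #2 = DA 9E.
Offset 5: leading byte 0xE7 = 11100111 → 3-byte char #3 = E7 BB B0.
Offset 8: leading byte 0xF2 = 11110010 → 4-byte char #4 = F2 9E A6 BC.
Offset 12: leading byte 0xE3 = 11100011 → 3-byte char #5 = E3 97 AC.
Leading byte 0xE3 = 11100011 matches 1110xxxx → 3-byte sequence.
Byte 1: 0xE3 = 11100011, payload 0011 (4 bits).
Byte 2: 0x97 = 10010111 (10xxxxxx ✓), payload 010111.
Byte 3: 0xAC = 10101100 (10xxxxxx ✓), payload 101100.
Concatenate: 0011010111101100 = 0x35EC (16 bits → U+35EC).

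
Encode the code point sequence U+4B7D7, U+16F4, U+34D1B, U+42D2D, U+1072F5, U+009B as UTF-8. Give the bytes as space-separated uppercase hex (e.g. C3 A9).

U+4B7D7: 4-byte form → F1 8B 9F 97.
U+16F4: 3-byte form → E1 9B B4.
U+34D1B: 4-byte form → F0 B4 B4 9B.
U+42D2D: 4-byte form → F1 82 B4 AD.
U+1072F5: 4-byte form → F4 87 8B B5.
U+009B: 2-byte form → C2 9B.
Concatenated (21 bytes): F1 8B 9F 97 E1 9B B4 F0 B4 B4 9B F1 82 B4 AD F4 87 8B B5 C2 9B.

F1 8B 9F 97 E1 9B B4 F0 B4 B4 9B F1 82 B4 AD F4 87 8B B5 C2 9B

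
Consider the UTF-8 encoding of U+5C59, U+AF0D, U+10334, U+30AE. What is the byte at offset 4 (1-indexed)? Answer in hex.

0xEA

1-indexed offset 4 is 0-indexed offset 3.
U+5C59 → 3-byte form E5 B1 99 at offsets 0–2.
U+AF0D → 3-byte form EA BC 8D at offsets 3–5.
Offset 3 falls in char 2's range; it's byte 1 of EA BC 8D = 0xEA.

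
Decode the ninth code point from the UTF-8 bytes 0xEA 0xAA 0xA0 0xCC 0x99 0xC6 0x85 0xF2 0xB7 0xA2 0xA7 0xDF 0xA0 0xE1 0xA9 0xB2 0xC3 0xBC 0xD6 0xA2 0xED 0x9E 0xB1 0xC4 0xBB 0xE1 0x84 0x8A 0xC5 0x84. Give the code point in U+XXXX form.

Offset 0: leading byte 0xEA = 11101010 → 3-byte char #1 = EA AA A0.
Offset 3: leading byte 0xCC = 11001100 → 2-byte char #2 = CC 99.
Offset 5: leading byte 0xC6 = 11000110 → 2-byte char #3 = C6 85.
Offset 7: leading byte 0xF2 = 11110010 → 4-byte char #4 = F2 B7 A2 A7.
Offset 11: leading byte 0xDF = 11011111 → 2-byte char #5 = DF A0.
Offset 13: leading byte 0xE1 = 11100001 → 3-byte char #6 = E1 A9 B2.
Offset 16: leading byte 0xC3 = 11000011 → 2-byte char #7 = C3 BC.
Offset 18: leading byte 0xD6 = 11010110 → 2-byte char #8 = D6 A2.
Offset 20: leading byte 0xED = 11101101 → 3-byte char #9 = ED 9E B1.
Leading byte 0xED = 11101101 matches 1110xxxx → 3-byte sequence.
Byte 1: 0xED = 11101101, payload 1101 (4 bits).
Byte 2: 0x9E = 10011110 (10xxxxxx ✓), payload 011110.
Byte 3: 0xB1 = 10110001 (10xxxxxx ✓), payload 110001.
Concatenate: 1101011110110001 = 0xD7B1 (16 bits → U+D7B1).

U+D7B1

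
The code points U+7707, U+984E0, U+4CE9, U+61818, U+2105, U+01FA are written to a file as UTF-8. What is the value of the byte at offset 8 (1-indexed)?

0xE4

1-indexed offset 8 is 0-indexed offset 7.
U+7707 → 3-byte form E7 9C 87 at offsets 0–2.
U+984E0 → 4-byte form F2 98 93 A0 at offsets 3–6.
U+4CE9 → 3-byte form E4 B3 A9 at offsets 7–9.
Offset 7 falls in char 3's range; it's byte 1 of E4 B3 A9 = 0xE4.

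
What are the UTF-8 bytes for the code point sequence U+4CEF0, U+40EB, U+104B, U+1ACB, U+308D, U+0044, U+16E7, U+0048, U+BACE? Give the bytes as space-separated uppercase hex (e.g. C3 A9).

F1 8C BB B0 E4 83 AB E1 81 8B E1 AB 8B E3 82 8D 44 E1 9B A7 48 EB AB 8E

U+4CEF0: 4-byte form → F1 8C BB B0.
U+40EB: 3-byte form → E4 83 AB.
U+104B: 3-byte form → E1 81 8B.
U+1ACB: 3-byte form → E1 AB 8B.
U+308D: 3-byte form → E3 82 8D.
U+0044: 1-byte form → 44.
U+16E7: 3-byte form → E1 9B A7.
U+0048: 1-byte form → 48.
U+BACE: 3-byte form → EB AB 8E.
Concatenated (24 bytes): F1 8C BB B0 E4 83 AB E1 81 8B E1 AB 8B E3 82 8D 44 E1 9B A7 48 EB AB 8E.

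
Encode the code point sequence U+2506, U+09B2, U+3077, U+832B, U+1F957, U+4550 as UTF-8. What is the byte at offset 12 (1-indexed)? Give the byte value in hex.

0xAB

1-indexed offset 12 is 0-indexed offset 11.
U+2506 → 3-byte form E2 94 86 at offsets 0–2.
U+09B2 → 3-byte form E0 A6 B2 at offsets 3–5.
U+3077 → 3-byte form E3 81 B7 at offsets 6–8.
U+832B → 3-byte form E8 8C AB at offsets 9–11.
Offset 11 falls in char 4's range; it's byte 3 of E8 8C AB = 0xAB.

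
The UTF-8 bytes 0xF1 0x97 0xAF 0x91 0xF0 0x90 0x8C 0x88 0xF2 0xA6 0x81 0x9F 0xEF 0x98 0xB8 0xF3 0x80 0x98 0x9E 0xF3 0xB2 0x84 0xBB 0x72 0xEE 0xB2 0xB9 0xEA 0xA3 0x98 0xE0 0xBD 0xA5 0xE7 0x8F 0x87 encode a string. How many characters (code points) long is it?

Byte at offset 0: 0xF1 = 11110001 → 4-byte char (#1). Advance 4.
Byte at offset 4: 0xF0 = 11110000 → 4-byte char (#2). Advance 4.
Byte at offset 8: 0xF2 = 11110010 → 4-byte char (#3). Advance 4.
Byte at offset 12: 0xEF = 11101111 → 3-byte char (#4). Advance 3.
Byte at offset 15: 0xF3 = 11110011 → 4-byte char (#5). Advance 4.
Byte at offset 19: 0xF3 = 11110011 → 4-byte char (#6). Advance 4.
Byte at offset 23: 0x72 = 01110010 → 1-byte char (#7). Advance 1.
Byte at offset 24: 0xEE = 11101110 → 3-byte char (#8). Advance 3.
Byte at offset 27: 0xEA = 11101010 → 3-byte char (#9). Advance 3.
Byte at offset 30: 0xE0 = 11100000 → 3-byte char (#10). Advance 3.
Byte at offset 33: 0xE7 = 11100111 → 3-byte char (#11). Advance 3.
Reached end at offset 36 after 11 code points.

11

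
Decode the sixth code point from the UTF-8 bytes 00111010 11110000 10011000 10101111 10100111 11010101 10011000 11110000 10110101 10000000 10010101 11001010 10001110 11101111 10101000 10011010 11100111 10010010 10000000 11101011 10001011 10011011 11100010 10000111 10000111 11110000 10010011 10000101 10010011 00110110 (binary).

Offset 0: leading byte 0x3A = 00111010 → 1-byte char #1 = 3A.
Offset 1: leading byte 0xF0 = 11110000 → 4-byte char #2 = F0 98 AF A7.
Offset 5: leading byte 0xD5 = 11010101 → 2-byte char #3 = D5 98.
Offset 7: leading byte 0xF0 = 11110000 → 4-byte char #4 = F0 B5 80 95.
Offset 11: leading byte 0xCA = 11001010 → 2-byte char #5 = CA 8E.
Offset 13: leading byte 0xEF = 11101111 → 3-byte char #6 = EF A8 9A.
Leading byte 0xEF = 11101111 matches 1110xxxx → 3-byte sequence.
Byte 1: 0xEF = 11101111, payload 1111 (4 bits).
Byte 2: 0xA8 = 10101000 (10xxxxxx ✓), payload 101000.
Byte 3: 0x9A = 10011010 (10xxxxxx ✓), payload 011010.
Concatenate: 1111101000011010 = 0xFA1A (16 bits → U+FA1A).

U+FA1A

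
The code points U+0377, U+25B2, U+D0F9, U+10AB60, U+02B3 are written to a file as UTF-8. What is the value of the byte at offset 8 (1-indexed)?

1-indexed offset 8 is 0-indexed offset 7.
U+0377 → 2-byte form CD B7 at offsets 0–1.
U+25B2 → 3-byte form E2 96 B2 at offsets 2–4.
U+D0F9 → 3-byte form ED 83 B9 at offsets 5–7.
Offset 7 falls in char 3's range; it's byte 3 of ED 83 B9 = 0xB9.

0xB9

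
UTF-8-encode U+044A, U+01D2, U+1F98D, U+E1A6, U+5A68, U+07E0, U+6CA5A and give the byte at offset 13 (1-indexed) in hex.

0xA9

1-indexed offset 13 is 0-indexed offset 12.
U+044A → 2-byte form D1 8A at offsets 0–1.
U+01D2 → 2-byte form C7 92 at offsets 2–3.
U+1F98D → 4-byte form F0 9F A6 8D at offsets 4–7.
U+E1A6 → 3-byte form EE 86 A6 at offsets 8–10.
U+5A68 → 3-byte form E5 A9 A8 at offsets 11–13.
Offset 12 falls in char 5's range; it's byte 2 of E5 A9 A8 = 0xA9.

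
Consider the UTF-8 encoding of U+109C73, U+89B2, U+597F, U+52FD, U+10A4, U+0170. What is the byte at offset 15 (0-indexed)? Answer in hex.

0xA4

U+109C73 → 4-byte form F4 89 B1 B3 at offsets 0–3.
U+89B2 → 3-byte form E8 A6 B2 at offsets 4–6.
U+597F → 3-byte form E5 A5 BF at offsets 7–9.
U+52FD → 3-byte form E5 8B BD at offsets 10–12.
U+10A4 → 3-byte form E1 82 A4 at offsets 13–15.
Offset 15 falls in char 5's range; it's byte 3 of E1 82 A4 = 0xA4.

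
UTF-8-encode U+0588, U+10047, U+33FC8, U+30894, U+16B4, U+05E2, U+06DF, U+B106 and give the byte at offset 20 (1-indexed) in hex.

1-indexed offset 20 is 0-indexed offset 19.
U+0588 → 2-byte form D6 88 at offsets 0–1.
U+10047 → 4-byte form F0 90 81 87 at offsets 2–5.
U+33FC8 → 4-byte form F0 B3 BF 88 at offsets 6–9.
U+30894 → 4-byte form F0 B0 A2 94 at offsets 10–13.
U+16B4 → 3-byte form E1 9A B4 at offsets 14–16.
U+05E2 → 2-byte form D7 A2 at offsets 17–18.
U+06DF → 2-byte form DB 9F at offsets 19–20.
Offset 19 falls in char 7's range; it's byte 1 of DB 9F = 0xDB.

0xDB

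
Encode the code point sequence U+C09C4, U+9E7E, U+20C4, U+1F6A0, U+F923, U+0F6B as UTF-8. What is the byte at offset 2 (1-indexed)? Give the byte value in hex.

1-indexed offset 2 is 0-indexed offset 1.
U+C09C4 → 4-byte form F3 80 A7 84 at offsets 0–3.
Offset 1 falls in char 1's range; it's byte 2 of F3 80 A7 84 = 0x80.

0x80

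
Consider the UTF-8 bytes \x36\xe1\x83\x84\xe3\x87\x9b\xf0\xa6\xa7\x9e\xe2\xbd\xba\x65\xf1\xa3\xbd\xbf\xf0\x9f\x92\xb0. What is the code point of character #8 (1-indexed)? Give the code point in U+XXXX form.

Offset 0: leading byte 0x36 = 00110110 → 1-byte char #1 = 36.
Offset 1: leading byte 0xE1 = 11100001 → 3-byte char #2 = E1 83 84.
Offset 4: leading byte 0xE3 = 11100011 → 3-byte char #3 = E3 87 9B.
Offset 7: leading byte 0xF0 = 11110000 → 4-byte char #4 = F0 A6 A7 9E.
Offset 11: leading byte 0xE2 = 11100010 → 3-byte char #5 = E2 BD BA.
Offset 14: leading byte 0x65 = 01100101 → 1-byte char #6 = 65.
Offset 15: leading byte 0xF1 = 11110001 → 4-byte char #7 = F1 A3 BD BF.
Offset 19: leading byte 0xF0 = 11110000 → 4-byte char #8 = F0 9F 92 B0.
Leading byte 0xF0 = 11110000 matches 11110xxx → 4-byte sequence.
Byte 1: 0xF0 = 11110000, payload 000 (3 bits).
Byte 2: 0x9F = 10011111 (10xxxxxx ✓), payload 011111.
Byte 3: 0x92 = 10010010 (10xxxxxx ✓), payload 010010.
Byte 4: 0xB0 = 10110000 (10xxxxxx ✓), payload 110000.
Concatenate: 000011111010010110000 = 0x1F4B0 (21 bits → U+1F4B0).

U+1F4B0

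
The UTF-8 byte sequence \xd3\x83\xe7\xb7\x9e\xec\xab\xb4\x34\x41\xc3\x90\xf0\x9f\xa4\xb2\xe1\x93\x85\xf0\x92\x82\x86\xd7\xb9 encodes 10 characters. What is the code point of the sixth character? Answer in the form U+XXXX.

U+00D0

Offset 0: leading byte 0xD3 = 11010011 → 2-byte char #1 = D3 83.
Offset 2: leading byte 0xE7 = 11100111 → 3-byte char #2 = E7 B7 9E.
Offset 5: leading byte 0xEC = 11101100 → 3-byte char #3 = EC AB B4.
Offset 8: leading byte 0x34 = 00110100 → 1-byte char #4 = 34.
Offset 9: leading byte 0x41 = 01000001 → 1-byte char #5 = 41.
Offset 10: leading byte 0xC3 = 11000011 → 2-byte char #6 = C3 90.
Leading byte 0xC3 = 11000011 matches 110xxxxx → 2-byte sequence.
Byte 1: 0xC3 = 11000011, payload 00011 (5 bits).
Byte 2: 0x90 = 10010000 (10xxxxxx ✓), payload 010000.
Concatenate: 00011010000 = 0xD0 (11 bits → U+00D0).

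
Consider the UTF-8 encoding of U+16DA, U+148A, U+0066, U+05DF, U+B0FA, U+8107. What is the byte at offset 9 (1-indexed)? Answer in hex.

0x9F

1-indexed offset 9 is 0-indexed offset 8.
U+16DA → 3-byte form E1 9B 9A at offsets 0–2.
U+148A → 3-byte form E1 92 8A at offsets 3–5.
U+0066 → 1-byte form 66 at offsets 6–6.
U+05DF → 2-byte form D7 9F at offsets 7–8.
Offset 8 falls in char 4's range; it's byte 2 of D7 9F = 0x9F.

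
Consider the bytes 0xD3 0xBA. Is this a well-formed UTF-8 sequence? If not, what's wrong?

valid

Leading byte 0xD3 = 11010011 → 2-byte form.
Continuation bytes 0xBA=10111010 all match 10xxxxxx.
Decoded value 0x4FA is ≥ 0x80 (shortest form) and not a surrogate.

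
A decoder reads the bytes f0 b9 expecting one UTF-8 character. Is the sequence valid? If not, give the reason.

Leading byte 0xF0 = 11110000 → 4-byte form, but only 2 bytes are present.

invalid (sequence truncated)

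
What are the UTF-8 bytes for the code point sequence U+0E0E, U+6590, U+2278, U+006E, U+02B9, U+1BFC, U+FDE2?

E0 B8 8E E6 96 90 E2 89 B8 6E CA B9 E1 AF BC EF B7 A2

U+0E0E: 3-byte form → E0 B8 8E.
U+6590: 3-byte form → E6 96 90.
U+2278: 3-byte form → E2 89 B8.
U+006E: 1-byte form → 6E.
U+02B9: 2-byte form → CA B9.
U+1BFC: 3-byte form → E1 AF BC.
U+FDE2: 3-byte form → EF B7 A2.
Concatenated (18 bytes): E0 B8 8E E6 96 90 E2 89 B8 6E CA B9 E1 AF BC EF B7 A2.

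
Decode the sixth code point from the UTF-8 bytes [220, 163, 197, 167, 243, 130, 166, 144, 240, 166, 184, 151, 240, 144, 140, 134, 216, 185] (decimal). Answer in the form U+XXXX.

Offset 0: leading byte 0xDC = 11011100 → 2-byte char #1 = DC A3.
Offset 2: leading byte 0xC5 = 11000101 → 2-byte char #2 = C5 A7.
Offset 4: leading byte 0xF3 = 11110011 → 4-byte char #3 = F3 82 A6 90.
Offset 8: leading byte 0xF0 = 11110000 → 4-byte char #4 = F0 A6 B8 97.
Offset 12: leading byte 0xF0 = 11110000 → 4-byte char #5 = F0 90 8C 86.
Offset 16: leading byte 0xD8 = 11011000 → 2-byte char #6 = D8 B9.
Leading byte 0xD8 = 11011000 matches 110xxxxx → 2-byte sequence.
Byte 1: 0xD8 = 11011000, payload 11000 (5 bits).
Byte 2: 0xB9 = 10111001 (10xxxxxx ✓), payload 111001.
Concatenate: 11000111001 = 0x639 (11 bits → U+0639).

U+0639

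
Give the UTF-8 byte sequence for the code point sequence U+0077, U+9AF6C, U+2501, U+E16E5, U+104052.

U+0077: 1-byte form → 77.
U+9AF6C: 4-byte form → F2 9A BD AC.
U+2501: 3-byte form → E2 94 81.
U+E16E5: 4-byte form → F3 A1 9B A5.
U+104052: 4-byte form → F4 84 81 92.
Concatenated (16 bytes): 77 F2 9A BD AC E2 94 81 F3 A1 9B A5 F4 84 81 92.

77 F2 9A BD AC E2 94 81 F3 A1 9B A5 F4 84 81 92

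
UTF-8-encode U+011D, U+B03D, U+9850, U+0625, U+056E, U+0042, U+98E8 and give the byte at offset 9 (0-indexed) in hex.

U+011D → 2-byte form C4 9D at offsets 0–1.
U+B03D → 3-byte form EB 80 BD at offsets 2–4.
U+9850 → 3-byte form E9 A1 90 at offsets 5–7.
U+0625 → 2-byte form D8 A5 at offsets 8–9.
Offset 9 falls in char 4's range; it's byte 2 of D8 A5 = 0xA5.

0xA5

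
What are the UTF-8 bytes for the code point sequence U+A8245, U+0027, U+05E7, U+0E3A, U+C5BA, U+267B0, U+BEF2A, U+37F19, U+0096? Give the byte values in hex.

F2 A8 89 85 27 D7 A7 E0 B8 BA EC 96 BA F0 A6 9E B0 F2 BE BC AA F0 B7 BC 99 C2 96

U+A8245: 4-byte form → F2 A8 89 85.
U+0027: 1-byte form → 27.
U+05E7: 2-byte form → D7 A7.
U+0E3A: 3-byte form → E0 B8 BA.
U+C5BA: 3-byte form → EC 96 BA.
U+267B0: 4-byte form → F0 A6 9E B0.
U+BEF2A: 4-byte form → F2 BE BC AA.
U+37F19: 4-byte form → F0 B7 BC 99.
U+0096: 2-byte form → C2 96.
Concatenated (27 bytes): F2 A8 89 85 27 D7 A7 E0 B8 BA EC 96 BA F0 A6 9E B0 F2 BE BC AA F0 B7 BC 99 C2 96.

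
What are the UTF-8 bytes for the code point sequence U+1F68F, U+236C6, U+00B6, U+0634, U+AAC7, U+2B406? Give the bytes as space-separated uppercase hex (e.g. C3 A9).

F0 9F 9A 8F F0 A3 9B 86 C2 B6 D8 B4 EA AB 87 F0 AB 90 86

U+1F68F: 4-byte form → F0 9F 9A 8F.
U+236C6: 4-byte form → F0 A3 9B 86.
U+00B6: 2-byte form → C2 B6.
U+0634: 2-byte form → D8 B4.
U+AAC7: 3-byte form → EA AB 87.
U+2B406: 4-byte form → F0 AB 90 86.
Concatenated (19 bytes): F0 9F 9A 8F F0 A3 9B 86 C2 B6 D8 B4 EA AB 87 F0 AB 90 86.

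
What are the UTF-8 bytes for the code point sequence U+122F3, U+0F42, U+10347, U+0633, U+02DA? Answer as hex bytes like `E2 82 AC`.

U+122F3: 4-byte form → F0 92 8B B3.
U+0F42: 3-byte form → E0 BD 82.
U+10347: 4-byte form → F0 90 8D 87.
U+0633: 2-byte form → D8 B3.
U+02DA: 2-byte form → CB 9A.
Concatenated (15 bytes): F0 92 8B B3 E0 BD 82 F0 90 8D 87 D8 B3 CB 9A.

F0 92 8B B3 E0 BD 82 F0 90 8D 87 D8 B3 CB 9A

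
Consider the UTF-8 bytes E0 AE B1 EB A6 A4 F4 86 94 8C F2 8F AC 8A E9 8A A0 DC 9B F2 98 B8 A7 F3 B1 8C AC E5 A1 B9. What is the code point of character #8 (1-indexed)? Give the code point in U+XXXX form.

U+F132C

Offset 0: leading byte 0xE0 = 11100000 → 3-byte char #1 = E0 AE B1.
Offset 3: leading byte 0xEB = 11101011 → 3-byte char #2 = EB A6 A4.
Offset 6: leading byte 0xF4 = 11110100 → 4-byte char #3 = F4 86 94 8C.
Offset 10: leading byte 0xF2 = 11110010 → 4-byte char #4 = F2 8F AC 8A.
Offset 14: leading byte 0xE9 = 11101001 → 3-byte char #5 = E9 8A A0.
Offset 17: leading byte 0xDC = 11011100 → 2-byte char #6 = DC 9B.
Offset 19: leading byte 0xF2 = 11110010 → 4-byte char #7 = F2 98 B8 A7.
Offset 23: leading byte 0xF3 = 11110011 → 4-byte char #8 = F3 B1 8C AC.
Leading byte 0xF3 = 11110011 matches 11110xxx → 4-byte sequence.
Byte 1: 0xF3 = 11110011, payload 011 (3 bits).
Byte 2: 0xB1 = 10110001 (10xxxxxx ✓), payload 110001.
Byte 3: 0x8C = 10001100 (10xxxxxx ✓), payload 001100.
Byte 4: 0xAC = 10101100 (10xxxxxx ✓), payload 101100.
Concatenate: 011110001001100101100 = 0xF132C (21 bits → U+F132C).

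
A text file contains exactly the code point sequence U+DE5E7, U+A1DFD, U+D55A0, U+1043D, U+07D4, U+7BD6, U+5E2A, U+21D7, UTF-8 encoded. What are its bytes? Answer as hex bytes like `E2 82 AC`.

F3 9E 97 A7 F2 A1 B7 BD F3 95 96 A0 F0 90 90 BD DF 94 E7 AF 96 E5 B8 AA E2 87 97

U+DE5E7: 4-byte form → F3 9E 97 A7.
U+A1DFD: 4-byte form → F2 A1 B7 BD.
U+D55A0: 4-byte form → F3 95 96 A0.
U+1043D: 4-byte form → F0 90 90 BD.
U+07D4: 2-byte form → DF 94.
U+7BD6: 3-byte form → E7 AF 96.
U+5E2A: 3-byte form → E5 B8 AA.
U+21D7: 3-byte form → E2 87 97.
Concatenated (27 bytes): F3 9E 97 A7 F2 A1 B7 BD F3 95 96 A0 F0 90 90 BD DF 94 E7 AF 96 E5 B8 AA E2 87 97.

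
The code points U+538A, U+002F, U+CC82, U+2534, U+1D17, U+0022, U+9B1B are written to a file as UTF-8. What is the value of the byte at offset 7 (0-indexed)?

0xE2

U+538A → 3-byte form E5 8E 8A at offsets 0–2.
U+002F → 1-byte form 2F at offsets 3–3.
U+CC82 → 3-byte form EC B2 82 at offsets 4–6.
U+2534 → 3-byte form E2 94 B4 at offsets 7–9.
Offset 7 falls in char 4's range; it's byte 1 of E2 94 B4 = 0xE2.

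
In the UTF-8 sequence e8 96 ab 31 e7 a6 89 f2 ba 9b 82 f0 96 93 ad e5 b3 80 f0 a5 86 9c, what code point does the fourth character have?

Offset 0: leading byte 0xE8 = 11101000 → 3-byte char #1 = E8 96 AB.
Offset 3: leading byte 0x31 = 00110001 → 1-byte char #2 = 31.
Offset 4: leading byte 0xE7 = 11100111 → 3-byte char #3 = E7 A6 89.
Offset 7: leading byte 0xF2 = 11110010 → 4-byte char #4 = F2 BA 9B 82.
Leading byte 0xF2 = 11110010 matches 11110xxx → 4-byte sequence.
Byte 1: 0xF2 = 11110010, payload 010 (3 bits).
Byte 2: 0xBA = 10111010 (10xxxxxx ✓), payload 111010.
Byte 3: 0x9B = 10011011 (10xxxxxx ✓), payload 011011.
Byte 4: 0x82 = 10000010 (10xxxxxx ✓), payload 000010.
Concatenate: 010111010011011000010 = 0xBA6C2 (21 bits → U+BA6C2).

U+BA6C2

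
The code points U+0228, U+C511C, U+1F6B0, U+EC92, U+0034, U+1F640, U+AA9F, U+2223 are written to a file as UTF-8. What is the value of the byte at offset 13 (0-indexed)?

U+0228 → 2-byte form C8 A8 at offsets 0–1.
U+C511C → 4-byte form F3 85 84 9C at offsets 2–5.
U+1F6B0 → 4-byte form F0 9F 9A B0 at offsets 6–9.
U+EC92 → 3-byte form EE B2 92 at offsets 10–12.
U+0034 → 1-byte form 34 at offsets 13–13.
Offset 13 falls in char 5's range; it's byte 1 of 34 = 0x34.

0x34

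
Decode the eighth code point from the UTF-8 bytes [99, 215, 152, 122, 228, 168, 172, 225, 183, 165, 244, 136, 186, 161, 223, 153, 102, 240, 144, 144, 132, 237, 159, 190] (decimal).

U+0066

Offset 0: leading byte 0x63 = 01100011 → 1-byte char #1 = 63.
Offset 1: leading byte 0xD7 = 11010111 → 2-byte char #2 = D7 98.
Offset 3: leading byte 0x7A = 01111010 → 1-byte char #3 = 7A.
Offset 4: leading byte 0xE4 = 11100100 → 3-byte char #4 = E4 A8 AC.
Offset 7: leading byte 0xE1 = 11100001 → 3-byte char #5 = E1 B7 A5.
Offset 10: leading byte 0xF4 = 11110100 → 4-byte char #6 = F4 88 BA A1.
Offset 14: leading byte 0xDF = 11011111 → 2-byte char #7 = DF 99.
Offset 16: leading byte 0x66 = 01100110 → 1-byte char #8 = 66.
Leading byte 0x66 = 01100110 matches 0xxxxxxx → 1-byte sequence.
Byte 1: 0x66 = 01100110, payload 1100110 (7 bits).
Concatenate: 1100110 = 0x66 (7 bits → U+0066).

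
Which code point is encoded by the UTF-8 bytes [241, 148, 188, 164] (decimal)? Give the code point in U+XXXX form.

U+54F24

Leading byte 0xF1 = 11110001 matches 11110xxx → 4-byte sequence.
Byte 1: 0xF1 = 11110001, payload 001 (3 bits).
Byte 2: 0x94 = 10010100 (10xxxxxx ✓), payload 010100.
Byte 3: 0xBC = 10111100 (10xxxxxx ✓), payload 111100.
Byte 4: 0xA4 = 10100100 (10xxxxxx ✓), payload 100100.
Concatenate: 001010100111100100100 = 0x54F24 (21 bits → U+54F24).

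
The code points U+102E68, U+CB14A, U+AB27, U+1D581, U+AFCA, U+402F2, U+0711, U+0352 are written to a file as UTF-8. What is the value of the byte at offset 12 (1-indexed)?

1-indexed offset 12 is 0-indexed offset 11.
U+102E68 → 4-byte form F4 82 B9 A8 at offsets 0–3.
U+CB14A → 4-byte form F3 8B 85 8A at offsets 4–7.
U+AB27 → 3-byte form EA AC A7 at offsets 8–10.
U+1D581 → 4-byte form F0 9D 96 81 at offsets 11–14.
Offset 11 falls in char 4's range; it's byte 1 of F0 9D 96 81 = 0xF0.

0xF0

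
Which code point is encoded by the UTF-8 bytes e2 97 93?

Leading byte 0xE2 = 11100010 matches 1110xxxx → 3-byte sequence.
Byte 1: 0xE2 = 11100010, payload 0010 (4 bits).
Byte 2: 0x97 = 10010111 (10xxxxxx ✓), payload 010111.
Byte 3: 0x93 = 10010011 (10xxxxxx ✓), payload 010011.
Concatenate: 0010010111010011 = 0x25D3 (16 bits → U+25D3).

U+25D3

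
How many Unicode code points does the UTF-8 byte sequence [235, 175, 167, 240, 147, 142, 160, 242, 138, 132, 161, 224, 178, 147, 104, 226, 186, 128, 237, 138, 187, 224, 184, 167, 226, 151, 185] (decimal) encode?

Byte at offset 0: 0xEB = 11101011 → 3-byte char (#1). Advance 3.
Byte at offset 3: 0xF0 = 11110000 → 4-byte char (#2). Advance 4.
Byte at offset 7: 0xF2 = 11110010 → 4-byte char (#3). Advance 4.
Byte at offset 11: 0xE0 = 11100000 → 3-byte char (#4). Advance 3.
Byte at offset 14: 0x68 = 01101000 → 1-byte char (#5). Advance 1.
Byte at offset 15: 0xE2 = 11100010 → 3-byte char (#6). Advance 3.
Byte at offset 18: 0xED = 11101101 → 3-byte char (#7). Advance 3.
Byte at offset 21: 0xE0 = 11100000 → 3-byte char (#8). Advance 3.
Byte at offset 24: 0xE2 = 11100010 → 3-byte char (#9). Advance 3.
Reached end at offset 27 after 9 code points.

9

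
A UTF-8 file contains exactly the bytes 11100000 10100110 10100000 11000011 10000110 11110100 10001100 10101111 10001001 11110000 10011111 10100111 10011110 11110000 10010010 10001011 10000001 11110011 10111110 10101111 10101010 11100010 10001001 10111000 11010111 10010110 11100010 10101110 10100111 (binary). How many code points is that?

Byte at offset 0: 0xE0 = 11100000 → 3-byte char (#1). Advance 3.
Byte at offset 3: 0xC3 = 11000011 → 2-byte char (#2). Advance 2.
Byte at offset 5: 0xF4 = 11110100 → 4-byte char (#3). Advance 4.
Byte at offset 9: 0xF0 = 11110000 → 4-byte char (#4). Advance 4.
Byte at offset 13: 0xF0 = 11110000 → 4-byte char (#5). Advance 4.
Byte at offset 17: 0xF3 = 11110011 → 4-byte char (#6). Advance 4.
Byte at offset 21: 0xE2 = 11100010 → 3-byte char (#7). Advance 3.
Byte at offset 24: 0xD7 = 11010111 → 2-byte char (#8). Advance 2.
Byte at offset 26: 0xE2 = 11100010 → 3-byte char (#9). Advance 3.
Reached end at offset 29 after 9 code points.

9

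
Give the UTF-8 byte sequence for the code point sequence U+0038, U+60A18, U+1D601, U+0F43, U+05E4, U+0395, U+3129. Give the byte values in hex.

U+0038: 1-byte form → 38.
U+60A18: 4-byte form → F1 A0 A8 98.
U+1D601: 4-byte form → F0 9D 98 81.
U+0F43: 3-byte form → E0 BD 83.
U+05E4: 2-byte form → D7 A4.
U+0395: 2-byte form → CE 95.
U+3129: 3-byte form → E3 84 A9.
Concatenated (19 bytes): 38 F1 A0 A8 98 F0 9D 98 81 E0 BD 83 D7 A4 CE 95 E3 84 A9.

38 F1 A0 A8 98 F0 9D 98 81 E0 BD 83 D7 A4 CE 95 E3 84 A9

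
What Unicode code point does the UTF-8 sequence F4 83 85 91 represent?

U+103151

Leading byte 0xF4 = 11110100 matches 11110xxx → 4-byte sequence.
Byte 1: 0xF4 = 11110100, payload 100 (3 bits).
Byte 2: 0x83 = 10000011 (10xxxxxx ✓), payload 000011.
Byte 3: 0x85 = 10000101 (10xxxxxx ✓), payload 000101.
Byte 4: 0x91 = 10010001 (10xxxxxx ✓), payload 010001.
Concatenate: 100000011000101010001 = 0x103151 (21 bits → U+103151).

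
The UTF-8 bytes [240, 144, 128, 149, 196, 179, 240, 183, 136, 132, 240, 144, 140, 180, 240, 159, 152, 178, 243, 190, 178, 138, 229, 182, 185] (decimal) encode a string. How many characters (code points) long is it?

7

Byte at offset 0: 0xF0 = 11110000 → 4-byte char (#1). Advance 4.
Byte at offset 4: 0xC4 = 11000100 → 2-byte char (#2). Advance 2.
Byte at offset 6: 0xF0 = 11110000 → 4-byte char (#3). Advance 4.
Byte at offset 10: 0xF0 = 11110000 → 4-byte char (#4). Advance 4.
Byte at offset 14: 0xF0 = 11110000 → 4-byte char (#5). Advance 4.
Byte at offset 18: 0xF3 = 11110011 → 4-byte char (#6). Advance 4.
Byte at offset 22: 0xE5 = 11100101 → 3-byte char (#7). Advance 3.
Reached end at offset 25 after 7 code points.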